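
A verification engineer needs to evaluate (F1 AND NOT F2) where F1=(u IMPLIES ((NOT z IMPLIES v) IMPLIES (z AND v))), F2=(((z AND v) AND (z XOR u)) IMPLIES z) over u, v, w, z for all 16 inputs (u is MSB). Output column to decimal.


F1 = (u IMPLIES ((NOT z IMPLIES v) IMPLIES (z AND v)))
F2 = (((z AND v) AND (z XOR u)) IMPLIES z)
Counterexample to F1=>F2 is where F1=1 and F2=0.
Evaluate each row (bits = u,v,w,z, MSB first):
  row 0 [0000]: F1=1 F2=1 -> F1&~F2 -> 0
  row 1 [0001]: F1=1 F2=1 -> F1&~F2 -> 0
  row 2 [0010]: F1=1 F2=1 -> F1&~F2 -> 0
  row 3 [0011]: F1=1 F2=1 -> F1&~F2 -> 0
  row 4 [0100]: F1=1 F2=1 -> F1&~F2 -> 0
  row 5 [0101]: F1=1 F2=1 -> F1&~F2 -> 0
  row 6 [0110]: F1=1 F2=1 -> F1&~F2 -> 0
  row 7 [0111]: F1=1 F2=1 -> F1&~F2 -> 0
  row 8 [1000]: F1=1 F2=1 -> F1&~F2 -> 0
  row 9 [1001]: F1=0 F2=1 -> F1&~F2 -> 0
  row 10 [1010]: F1=1 F2=1 -> F1&~F2 -> 0
  row 11 [1011]: F1=0 F2=1 -> F1&~F2 -> 0
  row 12 [1100]: F1=0 F2=1 -> F1&~F2 -> 0
  row 13 [1101]: F1=1 F2=1 -> F1&~F2 -> 0
  row 14 [1110]: F1=0 F2=1 -> F1&~F2 -> 0
  row 15 [1111]: F1=1 F2=1 -> F1&~F2 -> 0
Full result column, 4 rows per line (u,v fixed per line; w,z runs 00..11 left to right):
  rows 0-3 [u,v=00]: 0000  = hex 0
  rows 4-7 [u,v=01]: 0000  = hex 0
  rows 8-11 [u,v=10]: 0000  = hex 0
  rows 12-15 [u,v=11]: 0000  = hex 0
Counterexample vector (row 0 .. row 15) = 0000000000000000
Output column grouped in 4s = 0000 0000 0000 0000 = 0x0000
Convert to decimal digit by digit (value = value*16 + digit):
  0 -> 0
  0*16 + 0 = 0
  0*16 + 0 = 0
  0*16 + 0 = 0
Decimal = 0

0


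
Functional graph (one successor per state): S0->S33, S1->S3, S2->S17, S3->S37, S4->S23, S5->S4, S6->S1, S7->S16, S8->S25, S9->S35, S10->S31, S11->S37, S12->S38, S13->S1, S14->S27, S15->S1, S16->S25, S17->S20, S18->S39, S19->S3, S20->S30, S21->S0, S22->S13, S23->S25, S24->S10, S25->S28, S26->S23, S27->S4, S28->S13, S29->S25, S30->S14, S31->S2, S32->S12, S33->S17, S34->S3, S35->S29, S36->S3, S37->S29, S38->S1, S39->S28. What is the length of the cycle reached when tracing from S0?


Trace from S0 until a state repeats:
  S0 -> S33 -> S17 -> S20 -> S30 -> S14 -> S27 -> S4 -> S23 -> S25 -> S28 -> S13 -> S1 -> S3 -> S37 -> S29 -> S25
S25 first seen at step 9, revisited at step 16.
Cycle length = 16 - 9 = 7

7


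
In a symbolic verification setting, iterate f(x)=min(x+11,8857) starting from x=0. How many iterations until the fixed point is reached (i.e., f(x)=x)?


Step 1: x=0, cap=8857, increment=11
Step 2: x grows by 11 each step until capped at 8857; fixed point is x=8857
Step 3: iterations = ceil(8857/11) = 806

806


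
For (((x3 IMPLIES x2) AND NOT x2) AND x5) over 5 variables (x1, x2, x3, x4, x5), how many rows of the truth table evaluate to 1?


Formula: (((x3 IMPLIES x2) AND NOT x2) AND x5) over 5 vars (32 rows)
Evaluate each row (x1, x2, x3, x4, x5 as bits, MSB first):
  row 0 [00000]: (((0 IMPLIES 0) AND NOT 0) AND 0) -> 0
  row 1 [00001]: (((0 IMPLIES 0) AND NOT 0) AND 1) -> 1
  row 2 [00010]: (((0 IMPLIES 0) AND NOT 0) AND 0) -> 0
  row 3 [00011]: (((0 IMPLIES 0) AND NOT 0) AND 1) -> 1
  row 4 [00100]: (((1 IMPLIES 0) AND NOT 0) AND 0) -> 0
  row 5 [00101]: (((1 IMPLIES 0) AND NOT 0) AND 1) -> 0
  row 6 [00110]: (((1 IMPLIES 0) AND NOT 0) AND 0) -> 0
  row 7 [00111]: (((1 IMPLIES 0) AND NOT 0) AND 1) -> 0
  row 8 [01000]: (((0 IMPLIES 1) AND NOT 1) AND 0) -> 0
  row 9 [01001]: (((0 IMPLIES 1) AND NOT 1) AND 1) -> 0
  row 10 [01010]: (((0 IMPLIES 1) AND NOT 1) AND 0) -> 0
  row 11 [01011]: (((0 IMPLIES 1) AND NOT 1) AND 1) -> 0
  row 12 [01100]: (((1 IMPLIES 1) AND NOT 1) AND 0) -> 0
  row 13 [01101]: (((1 IMPLIES 1) AND NOT 1) AND 1) -> 0
  row 14 [01110]: (((1 IMPLIES 1) AND NOT 1) AND 0) -> 0
  row 15 [01111]: (((1 IMPLIES 1) AND NOT 1) AND 1) -> 0
  row 16 [10000]: (((0 IMPLIES 0) AND NOT 0) AND 0) -> 0
  row 17 [10001]: (((0 IMPLIES 0) AND NOT 0) AND 1) -> 1
  row 18 [10010]: (((0 IMPLIES 0) AND NOT 0) AND 0) -> 0
  row 19 [10011]: (((0 IMPLIES 0) AND NOT 0) AND 1) -> 1
  row 20 [10100]: (((1 IMPLIES 0) AND NOT 0) AND 0) -> 0
  row 21 [10101]: (((1 IMPLIES 0) AND NOT 0) AND 1) -> 0
  row 22 [10110]: (((1 IMPLIES 0) AND NOT 0) AND 0) -> 0
  row 23 [10111]: (((1 IMPLIES 0) AND NOT 0) AND 1) -> 0
  row 24 [11000]: (((0 IMPLIES 1) AND NOT 1) AND 0) -> 0
  row 25 [11001]: (((0 IMPLIES 1) AND NOT 1) AND 1) -> 0
  row 26 [11010]: (((0 IMPLIES 1) AND NOT 1) AND 0) -> 0
  row 27 [11011]: (((0 IMPLIES 1) AND NOT 1) AND 1) -> 0
  row 28 [11100]: (((1 IMPLIES 1) AND NOT 1) AND 0) -> 0
  row 29 [11101]: (((1 IMPLIES 1) AND NOT 1) AND 1) -> 0
  row 30 [11110]: (((1 IMPLIES 1) AND NOT 1) AND 0) -> 0
  row 31 [11111]: (((1 IMPLIES 1) AND NOT 1) AND 1) -> 0
Full result column, 8 rows per line (x1,x2 fixed per line; x3,x4,x5 runs 000..111 left to right):
  rows 0-7 [x1,x2=00]: 01010000  (ones: 2)
  rows 8-15 [x1,x2=01]: 00000000  (ones: 0)
  rows 16-23 [x1,x2=10]: 01010000  (ones: 2)
  rows 24-31 [x1,x2=11]: 00000000  (ones: 0)
Count of 1-rows = 2+0+2+0 = 4

4


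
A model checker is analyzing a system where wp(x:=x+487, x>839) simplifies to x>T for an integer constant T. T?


Formula: wp(x:=E, P) = P[E/x] (substitute E for x in postcondition)
Step 1: Postcondition: x>839
Step 2: Substitute x+487 for x: x+487>839
Step 3: Solve for x: x > 839-487 = 352

352


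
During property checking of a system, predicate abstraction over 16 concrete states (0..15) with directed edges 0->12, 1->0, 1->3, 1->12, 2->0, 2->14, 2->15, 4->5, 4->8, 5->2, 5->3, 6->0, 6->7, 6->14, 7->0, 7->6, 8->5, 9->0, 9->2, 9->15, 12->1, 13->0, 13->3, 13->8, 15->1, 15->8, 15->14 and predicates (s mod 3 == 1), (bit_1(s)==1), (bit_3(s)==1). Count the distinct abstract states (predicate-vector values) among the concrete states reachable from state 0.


BFS from 0:
Concrete reachable: {0, 1, 3, 12}
Abstract via predicates (s mod 3 == 1), (bit_1(s)==1), (bit_3(s)==1):
  (0,0,0) <- {0}
  (0,0,1) <- {12}
  (0,1,0) <- {3}
  (1,0,0) <- {1}
Distinct abstract states = 4

4


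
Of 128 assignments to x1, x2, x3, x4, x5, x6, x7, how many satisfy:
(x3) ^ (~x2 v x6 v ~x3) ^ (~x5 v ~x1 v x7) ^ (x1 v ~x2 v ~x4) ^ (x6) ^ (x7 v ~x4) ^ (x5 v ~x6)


CNF with 7 clauses over 7 vars (128 assignments).
An assignment satisfies CNF iff every clause has >=1 true literal.
Check each row (bits = x1,x2,x3,x4,x5,x6,x7; clause T/F shown):
  row 0 [0000000]: clauses=FTTTFTT -> 0
  row 1 [0000001]: clauses=FTTTFTT -> 0
  row 2 [0000010]: clauses=FTTTTTF -> 0
  row 3 [0000011]: clauses=FTTTTTF -> 0
  row 4 [0000100]: clauses=FTTTFTT -> 0
  (every remaining row is evaluated the same way; all 128 results are listed next)
Full result column, 8 rows per line (x1,x2,x3,x4 fixed per line; x5,x6,x7 runs 000..111 left to right):
  rows 0-7 [x1,x2,x3,x4=0000]: 00000000  (ones: 0)
  rows 8-15 [x1,x2,x3,x4=0001]: 00000000  (ones: 0)
  rows 16-23 [x1,x2,x3,x4=0010]: 00000011  (ones: 2)
  rows 24-31 [x1,x2,x3,x4=0011]: 00000001  (ones: 1)
  rows 32-39 [x1,x2,x3,x4=0100]: 00000000  (ones: 0)
  rows 40-47 [x1,x2,x3,x4=0101]: 00000000  (ones: 0)
  rows 48-55 [x1,x2,x3,x4=0110]: 00000011  (ones: 2)
  rows 56-63 [x1,x2,x3,x4=0111]: 00000000  (ones: 0)
  rows 64-71 [x1,x2,x3,x4=1000]: 00000000  (ones: 0)
  rows 72-79 [x1,x2,x3,x4=1001]: 00000000  (ones: 0)
  rows 80-87 [x1,x2,x3,x4=1010]: 00000001  (ones: 1)
  rows 88-95 [x1,x2,x3,x4=1011]: 00000001  (ones: 1)
  rows 96-103 [x1,x2,x3,x4=1100]: 00000000  (ones: 0)
  rows 104-111 [x1,x2,x3,x4=1101]: 00000000  (ones: 0)
  rows 112-119 [x1,x2,x3,x4=1110]: 00000001  (ones: 1)
  rows 120-127 [x1,x2,x3,x4=1111]: 00000001  (ones: 1)
Satisfying assignments = 0+0+2+1+0+0+2+0+0+0+1+1+0+0+1+1 = 9

9


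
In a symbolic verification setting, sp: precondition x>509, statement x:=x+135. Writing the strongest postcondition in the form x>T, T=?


Formula: sp(P, x:=E) = exists old_x. (x = E[old_x/x]) AND P[old_x/x] (old_x is the value of x before the assignment; eliminate old_x by solving x = E[old_x/x] for old_x)
Step 1: Precondition P: x>509, i.e. old_x > 509
Step 2: Assignment gives x = old_x + 135, so old_x = x - 135
Step 3: Substitute into P: x - 135 > 509
Step 4: Simplify: x > 509+135 = 644

644


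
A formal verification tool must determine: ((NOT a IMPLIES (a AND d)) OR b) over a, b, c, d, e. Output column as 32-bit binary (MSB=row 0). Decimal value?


Formula: ((NOT a IMPLIES (a AND d)) OR b) over a, b, c, d, e (32 rows)
Evaluate each row (bits = a,b,c,d,e, MSB first):
  row 0 [00000]: ((NOT 0 IMPLIES (0 AND 0)) OR 0) -> 0
  row 1 [00001]: ((NOT 0 IMPLIES (0 AND 0)) OR 0) -> 0
  row 2 [00010]: ((NOT 0 IMPLIES (0 AND 1)) OR 0) -> 0
  row 3 [00011]: ((NOT 0 IMPLIES (0 AND 1)) OR 0) -> 0
  row 4 [00100]: ((NOT 0 IMPLIES (0 AND 0)) OR 0) -> 0
  row 5 [00101]: ((NOT 0 IMPLIES (0 AND 0)) OR 0) -> 0
  row 6 [00110]: ((NOT 0 IMPLIES (0 AND 1)) OR 0) -> 0
  row 7 [00111]: ((NOT 0 IMPLIES (0 AND 1)) OR 0) -> 0
  row 8 [01000]: ((NOT 0 IMPLIES (0 AND 0)) OR 1) -> 1
  row 9 [01001]: ((NOT 0 IMPLIES (0 AND 0)) OR 1) -> 1
  row 10 [01010]: ((NOT 0 IMPLIES (0 AND 1)) OR 1) -> 1
  row 11 [01011]: ((NOT 0 IMPLIES (0 AND 1)) OR 1) -> 1
  row 12 [01100]: ((NOT 0 IMPLIES (0 AND 0)) OR 1) -> 1
  row 13 [01101]: ((NOT 0 IMPLIES (0 AND 0)) OR 1) -> 1
  row 14 [01110]: ((NOT 0 IMPLIES (0 AND 1)) OR 1) -> 1
  row 15 [01111]: ((NOT 0 IMPLIES (0 AND 1)) OR 1) -> 1
  row 16 [10000]: ((NOT 1 IMPLIES (1 AND 0)) OR 0) -> 1
  row 17 [10001]: ((NOT 1 IMPLIES (1 AND 0)) OR 0) -> 1
  row 18 [10010]: ((NOT 1 IMPLIES (1 AND 1)) OR 0) -> 1
  row 19 [10011]: ((NOT 1 IMPLIES (1 AND 1)) OR 0) -> 1
  row 20 [10100]: ((NOT 1 IMPLIES (1 AND 0)) OR 0) -> 1
  row 21 [10101]: ((NOT 1 IMPLIES (1 AND 0)) OR 0) -> 1
  row 22 [10110]: ((NOT 1 IMPLIES (1 AND 1)) OR 0) -> 1
  row 23 [10111]: ((NOT 1 IMPLIES (1 AND 1)) OR 0) -> 1
  row 24 [11000]: ((NOT 1 IMPLIES (1 AND 0)) OR 1) -> 1
  row 25 [11001]: ((NOT 1 IMPLIES (1 AND 0)) OR 1) -> 1
  row 26 [11010]: ((NOT 1 IMPLIES (1 AND 1)) OR 1) -> 1
  row 27 [11011]: ((NOT 1 IMPLIES (1 AND 1)) OR 1) -> 1
  row 28 [11100]: ((NOT 1 IMPLIES (1 AND 0)) OR 1) -> 1
  row 29 [11101]: ((NOT 1 IMPLIES (1 AND 0)) OR 1) -> 1
  row 30 [11110]: ((NOT 1 IMPLIES (1 AND 1)) OR 1) -> 1
  row 31 [11111]: ((NOT 1 IMPLIES (1 AND 1)) OR 1) -> 1
Full result column, 4 rows per line (a,b,c fixed per line; d,e runs 00..11 left to right):
  rows 0-3 [a,b,c=000]: 0000  = hex 0
  rows 4-7 [a,b,c=001]: 0000  = hex 0
  rows 8-11 [a,b,c=010]: 1111  = hex F
  rows 12-15 [a,b,c=011]: 1111  = hex F
  rows 16-19 [a,b,c=100]: 1111  = hex F
  rows 20-23 [a,b,c=101]: 1111  = hex F
  rows 24-27 [a,b,c=110]: 1111  = hex F
  rows 28-31 [a,b,c=111]: 1111  = hex F
Output column (row 0 .. row 31) = 00000000111111111111111111111111
Output column grouped in 4s = 0000 0000 1111 1111 1111 1111 1111 1111 = 0x00FFFFFF
Convert to decimal digit by digit (value = value*16 + digit):
  0 -> 0
  0*16 + 0 = 0
  0*16 + 15 (F) = 15
  15*16 + 15 (F) = 255
  255*16 + 15 (F) = 4095
  4095*16 + 15 (F) = 65535
  65535*16 + 15 (F) = 1048575
  1048575*16 + 15 (F) = 16777215
Decimal = 16777215

16777215


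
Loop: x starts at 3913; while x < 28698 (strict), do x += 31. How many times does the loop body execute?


Step 1: x goes from 3913 toward 28698 by 31; the body runs while x<28698, so iterations = ceil((bound-start)/step)
Step 2: Distance=24785
Step 3: ceil(24785/31)=800

800


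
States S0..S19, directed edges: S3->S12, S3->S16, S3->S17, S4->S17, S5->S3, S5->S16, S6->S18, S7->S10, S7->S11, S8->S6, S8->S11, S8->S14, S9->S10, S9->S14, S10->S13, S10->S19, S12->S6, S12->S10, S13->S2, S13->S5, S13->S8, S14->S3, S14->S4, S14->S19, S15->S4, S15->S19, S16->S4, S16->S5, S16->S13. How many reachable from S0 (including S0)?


BFS from S0:
  layer 0: {S0}
Reachable set: {S0}
Count = 1

1


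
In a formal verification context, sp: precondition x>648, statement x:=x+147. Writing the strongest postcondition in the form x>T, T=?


Formula: sp(P, x:=E) = exists old_x. (x = E[old_x/x]) AND P[old_x/x] (old_x is the value of x before the assignment; eliminate old_x by solving x = E[old_x/x] for old_x)
Step 1: Precondition P: x>648, i.e. old_x > 648
Step 2: Assignment gives x = old_x + 147, so old_x = x - 147
Step 3: Substitute into P: x - 147 > 648
Step 4: Simplify: x > 648+147 = 795

795


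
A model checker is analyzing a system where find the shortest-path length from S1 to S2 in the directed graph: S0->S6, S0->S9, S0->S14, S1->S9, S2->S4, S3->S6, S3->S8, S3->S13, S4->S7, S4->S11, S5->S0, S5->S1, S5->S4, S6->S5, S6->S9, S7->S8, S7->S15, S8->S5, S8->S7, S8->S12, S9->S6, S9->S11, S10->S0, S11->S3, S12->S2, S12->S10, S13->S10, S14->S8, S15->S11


BFS layer-by-layer from S1:
  dist 0: {S1}
  dist 1: {S9}
  dist 2: {S6, S11}
  dist 3: {S3, S5}
  dist 4: {S0, S4, S8, S13}
  dist 5: {S7, S10, S12, S14}
  dist 6: {S2, S15}
  -> S2 reached at distance 6
Shortest path length = 6

6


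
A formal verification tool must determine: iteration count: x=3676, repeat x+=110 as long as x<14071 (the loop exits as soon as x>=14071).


Step 1: x goes from 3676 toward 14071 by 110; the body runs while x<14071, so iterations = ceil((bound-start)/step)
Step 2: Distance=10395
Step 3: ceil(10395/110)=95

95


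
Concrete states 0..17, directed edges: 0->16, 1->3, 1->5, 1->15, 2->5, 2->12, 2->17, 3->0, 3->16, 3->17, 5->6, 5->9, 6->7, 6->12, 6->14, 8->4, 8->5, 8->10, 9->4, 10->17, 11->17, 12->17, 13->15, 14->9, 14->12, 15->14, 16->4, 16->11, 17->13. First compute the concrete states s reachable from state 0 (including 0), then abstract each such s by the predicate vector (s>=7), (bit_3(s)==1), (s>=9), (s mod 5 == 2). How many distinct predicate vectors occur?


BFS from 0:
Concrete reachable: {0, 4, 9, 11, 12, 13, 14, 15, 16, 17}
Abstract via predicates (s>=7), (bit_3(s)==1), (s>=9), (s mod 5 == 2):
  (0,0,0,0) <- {0, 4}
  (1,0,1,0) <- {16}
  (1,0,1,1) <- {17}
  (1,1,1,0) <- {9, 11, 13, 14, 15}
  (1,1,1,1) <- {12}
Distinct abstract states = 5

5


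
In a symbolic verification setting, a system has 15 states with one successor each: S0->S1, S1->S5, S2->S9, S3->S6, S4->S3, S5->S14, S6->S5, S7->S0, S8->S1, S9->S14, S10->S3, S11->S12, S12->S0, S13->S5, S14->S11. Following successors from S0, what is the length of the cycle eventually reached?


Trace from S0 until a state repeats:
  S0 -> S1 -> S5 -> S14 -> S11 -> S12 -> S0
S0 first seen at step 0, revisited at step 6.
Cycle length = 6 - 0 = 6

6


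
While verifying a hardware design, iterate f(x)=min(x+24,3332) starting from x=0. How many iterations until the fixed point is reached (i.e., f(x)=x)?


Step 1: x=0, cap=3332, increment=24
Step 2: x grows by 24 each step until capped at 3332; fixed point is x=3332
Step 3: iterations = ceil(3332/24) = 139

139


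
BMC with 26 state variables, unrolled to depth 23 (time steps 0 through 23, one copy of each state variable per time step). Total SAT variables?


BMC unrolls to depth k, creating one copy of each state var for steps 0..k.
Step count = 23 + 1 = 24 (steps 0 through 23)
Vars per step = 26
Total = 26 * 24 = 624

624


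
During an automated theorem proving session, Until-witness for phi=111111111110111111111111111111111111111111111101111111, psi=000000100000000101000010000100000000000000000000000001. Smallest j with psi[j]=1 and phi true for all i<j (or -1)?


(phi U psi) at 0: need smallest j with psi[j]=1 and phi[i]=1 for all i in [0,j).
Scan from step 0:
  step 0: phi=1, psi=0 -> continue
  step 1: phi=1, psi=0 -> continue
  step 2: phi=1, psi=0 -> continue
  step 3: phi=1, psi=0 -> continue
  step 6: psi=1 and phi held for [0,6) -> witness found
Witness step = 6

6


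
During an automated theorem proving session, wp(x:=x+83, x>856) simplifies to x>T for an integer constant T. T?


Formula: wp(x:=E, P) = P[E/x] (substitute E for x in postcondition)
Step 1: Postcondition: x>856
Step 2: Substitute x+83 for x: x+83>856
Step 3: Solve for x: x > 856-83 = 773

773


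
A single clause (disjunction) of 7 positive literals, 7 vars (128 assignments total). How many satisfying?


Step 1: Total=2^7=128
Step 2: Unsat when all 7 false: 2^0=1
Step 3: Sat=128-1=127

127


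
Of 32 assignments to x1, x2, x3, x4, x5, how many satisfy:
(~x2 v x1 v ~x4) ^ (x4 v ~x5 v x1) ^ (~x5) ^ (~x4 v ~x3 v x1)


CNF with 4 clauses over 5 vars (32 assignments).
An assignment satisfies CNF iff every clause has >=1 true literal.
Check each row (bits = x1,x2,x3,x4,x5; clause T/F shown):
  row 0 [00000]: clauses=TTTT -> 1
  row 1 [00001]: clauses=TFFT -> 0
  row 2 [00010]: clauses=TTTT -> 1
  row 3 [00011]: clauses=TTFT -> 0
  row 4 [00100]: clauses=TTTT -> 1
  row 5 [00101]: clauses=TFFT -> 0
  row 6 [00110]: clauses=TTTF -> 0
  row 7 [00111]: clauses=TTFF -> 0
  row 8 [01000]: clauses=TTTT -> 1
  row 9 [01001]: clauses=TFFT -> 0
  row 10 [01010]: clauses=FTTT -> 0
  row 11 [01011]: clauses=FTFT -> 0
  row 12 [01100]: clauses=TTTT -> 1
  row 13 [01101]: clauses=TFFT -> 0
  row 14 [01110]: clauses=FTTF -> 0
  row 15 [01111]: clauses=FTFF -> 0
  row 16 [10000]: clauses=TTTT -> 1
  row 17 [10001]: clauses=TTFT -> 0
  row 18 [10010]: clauses=TTTT -> 1
  row 19 [10011]: clauses=TTFT -> 0
  row 20 [10100]: clauses=TTTT -> 1
  row 21 [10101]: clauses=TTFT -> 0
  row 22 [10110]: clauses=TTTT -> 1
  row 23 [10111]: clauses=TTFT -> 0
  row 24 [11000]: clauses=TTTT -> 1
  row 25 [11001]: clauses=TTFT -> 0
  row 26 [11010]: clauses=TTTT -> 1
  row 27 [11011]: clauses=TTFT -> 0
  row 28 [11100]: clauses=TTTT -> 1
  row 29 [11101]: clauses=TTFT -> 0
  row 30 [11110]: clauses=TTTT -> 1
  row 31 [11111]: clauses=TTFT -> 0
Full result column, 8 rows per line (x1,x2 fixed per line; x3,x4,x5 runs 000..111 left to right):
  rows 0-7 [x1,x2=00]: 10101000  (ones: 3)
  rows 8-15 [x1,x2=01]: 10001000  (ones: 2)
  rows 16-23 [x1,x2=10]: 10101010  (ones: 4)
  rows 24-31 [x1,x2=11]: 10101010  (ones: 4)
Satisfying assignments = 3+2+4+4 = 13

13


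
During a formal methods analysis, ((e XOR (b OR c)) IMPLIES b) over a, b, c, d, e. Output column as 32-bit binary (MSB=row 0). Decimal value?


Formula: ((e XOR (b OR c)) IMPLIES b) over a, b, c, d, e (32 rows)
Evaluate each row (bits = a,b,c,d,e, MSB first):
  row 0 [00000]: ((0 XOR (0 OR 0)) IMPLIES 0) -> 1
  row 1 [00001]: ((1 XOR (0 OR 0)) IMPLIES 0) -> 0
  row 2 [00010]: ((0 XOR (0 OR 0)) IMPLIES 0) -> 1
  row 3 [00011]: ((1 XOR (0 OR 0)) IMPLIES 0) -> 0
  row 4 [00100]: ((0 XOR (0 OR 1)) IMPLIES 0) -> 0
  row 5 [00101]: ((1 XOR (0 OR 1)) IMPLIES 0) -> 1
  row 6 [00110]: ((0 XOR (0 OR 1)) IMPLIES 0) -> 0
  row 7 [00111]: ((1 XOR (0 OR 1)) IMPLIES 0) -> 1
  row 8 [01000]: ((0 XOR (1 OR 0)) IMPLIES 1) -> 1
  row 9 [01001]: ((1 XOR (1 OR 0)) IMPLIES 1) -> 1
  row 10 [01010]: ((0 XOR (1 OR 0)) IMPLIES 1) -> 1
  row 11 [01011]: ((1 XOR (1 OR 0)) IMPLIES 1) -> 1
  row 12 [01100]: ((0 XOR (1 OR 1)) IMPLIES 1) -> 1
  row 13 [01101]: ((1 XOR (1 OR 1)) IMPLIES 1) -> 1
  row 14 [01110]: ((0 XOR (1 OR 1)) IMPLIES 1) -> 1
  row 15 [01111]: ((1 XOR (1 OR 1)) IMPLIES 1) -> 1
  row 16 [10000]: ((0 XOR (0 OR 0)) IMPLIES 0) -> 1
  row 17 [10001]: ((1 XOR (0 OR 0)) IMPLIES 0) -> 0
  row 18 [10010]: ((0 XOR (0 OR 0)) IMPLIES 0) -> 1
  row 19 [10011]: ((1 XOR (0 OR 0)) IMPLIES 0) -> 0
  row 20 [10100]: ((0 XOR (0 OR 1)) IMPLIES 0) -> 0
  row 21 [10101]: ((1 XOR (0 OR 1)) IMPLIES 0) -> 1
  row 22 [10110]: ((0 XOR (0 OR 1)) IMPLIES 0) -> 0
  row 23 [10111]: ((1 XOR (0 OR 1)) IMPLIES 0) -> 1
  row 24 [11000]: ((0 XOR (1 OR 0)) IMPLIES 1) -> 1
  row 25 [11001]: ((1 XOR (1 OR 0)) IMPLIES 1) -> 1
  row 26 [11010]: ((0 XOR (1 OR 0)) IMPLIES 1) -> 1
  row 27 [11011]: ((1 XOR (1 OR 0)) IMPLIES 1) -> 1
  row 28 [11100]: ((0 XOR (1 OR 1)) IMPLIES 1) -> 1
  row 29 [11101]: ((1 XOR (1 OR 1)) IMPLIES 1) -> 1
  row 30 [11110]: ((0 XOR (1 OR 1)) IMPLIES 1) -> 1
  row 31 [11111]: ((1 XOR (1 OR 1)) IMPLIES 1) -> 1
Full result column, 4 rows per line (a,b,c fixed per line; d,e runs 00..11 left to right):
  rows 0-3 [a,b,c=000]: 1010  = hex A
  rows 4-7 [a,b,c=001]: 0101  = hex 5
  rows 8-11 [a,b,c=010]: 1111  = hex F
  rows 12-15 [a,b,c=011]: 1111  = hex F
  rows 16-19 [a,b,c=100]: 1010  = hex A
  rows 20-23 [a,b,c=101]: 0101  = hex 5
  rows 24-27 [a,b,c=110]: 1111  = hex F
  rows 28-31 [a,b,c=111]: 1111  = hex F
Output column (row 0 .. row 31) = 10100101111111111010010111111111
Output column grouped in 4s = 1010 0101 1111 1111 1010 0101 1111 1111 = 0xA5FFA5FF
Convert to decimal digit by digit (value = value*16 + digit):
  A -> 10
  10*16 + 5 = 165
  165*16 + 15 (F) = 2655
  2655*16 + 15 (F) = 42495
  42495*16 + 10 (A) = 679930
  679930*16 + 5 = 10878885
  10878885*16 + 15 (F) = 174062175
  174062175*16 + 15 (F) = 2784994815
Decimal = 2784994815

2784994815


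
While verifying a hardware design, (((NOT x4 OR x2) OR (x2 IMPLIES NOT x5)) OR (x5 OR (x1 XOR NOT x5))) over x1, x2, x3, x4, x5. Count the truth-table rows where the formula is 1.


Formula: (((NOT x4 OR x2) OR (x2 IMPLIES NOT x5)) OR (x5 OR (x1 XOR NOT x5))) over 5 vars (32 rows)
Evaluate each row (x1, x2, x3, x4, x5 as bits, MSB first):
  row 0 [00000]: (((NOT 0 OR 0) OR (0 IMPLIES NOT 0)) OR (0 OR (0 XOR NOT 0))) -> 1
  row 1 [00001]: (((NOT 0 OR 0) OR (0 IMPLIES NOT 1)) OR (1 OR (0 XOR NOT 1))) -> 1
  row 2 [00010]: (((NOT 1 OR 0) OR (0 IMPLIES NOT 0)) OR (0 OR (0 XOR NOT 0))) -> 1
  row 3 [00011]: (((NOT 1 OR 0) OR (0 IMPLIES NOT 1)) OR (1 OR (0 XOR NOT 1))) -> 1
  row 4 [00100]: (((NOT 0 OR 0) OR (0 IMPLIES NOT 0)) OR (0 OR (0 XOR NOT 0))) -> 1
  row 5 [00101]: (((NOT 0 OR 0) OR (0 IMPLIES NOT 1)) OR (1 OR (0 XOR NOT 1))) -> 1
  row 6 [00110]: (((NOT 1 OR 0) OR (0 IMPLIES NOT 0)) OR (0 OR (0 XOR NOT 0))) -> 1
  row 7 [00111]: (((NOT 1 OR 0) OR (0 IMPLIES NOT 1)) OR (1 OR (0 XOR NOT 1))) -> 1
  row 8 [01000]: (((NOT 0 OR 1) OR (1 IMPLIES NOT 0)) OR (0 OR (0 XOR NOT 0))) -> 1
  row 9 [01001]: (((NOT 0 OR 1) OR (1 IMPLIES NOT 1)) OR (1 OR (0 XOR NOT 1))) -> 1
  row 10 [01010]: (((NOT 1 OR 1) OR (1 IMPLIES NOT 0)) OR (0 OR (0 XOR NOT 0))) -> 1
  row 11 [01011]: (((NOT 1 OR 1) OR (1 IMPLIES NOT 1)) OR (1 OR (0 XOR NOT 1))) -> 1
  row 12 [01100]: (((NOT 0 OR 1) OR (1 IMPLIES NOT 0)) OR (0 OR (0 XOR NOT 0))) -> 1
  row 13 [01101]: (((NOT 0 OR 1) OR (1 IMPLIES NOT 1)) OR (1 OR (0 XOR NOT 1))) -> 1
  row 14 [01110]: (((NOT 1 OR 1) OR (1 IMPLIES NOT 0)) OR (0 OR (0 XOR NOT 0))) -> 1
  row 15 [01111]: (((NOT 1 OR 1) OR (1 IMPLIES NOT 1)) OR (1 OR (0 XOR NOT 1))) -> 1
  row 16 [10000]: (((NOT 0 OR 0) OR (0 IMPLIES NOT 0)) OR (0 OR (1 XOR NOT 0))) -> 1
  row 17 [10001]: (((NOT 0 OR 0) OR (0 IMPLIES NOT 1)) OR (1 OR (1 XOR NOT 1))) -> 1
  row 18 [10010]: (((NOT 1 OR 0) OR (0 IMPLIES NOT 0)) OR (0 OR (1 XOR NOT 0))) -> 1
  row 19 [10011]: (((NOT 1 OR 0) OR (0 IMPLIES NOT 1)) OR (1 OR (1 XOR NOT 1))) -> 1
  row 20 [10100]: (((NOT 0 OR 0) OR (0 IMPLIES NOT 0)) OR (0 OR (1 XOR NOT 0))) -> 1
  row 21 [10101]: (((NOT 0 OR 0) OR (0 IMPLIES NOT 1)) OR (1 OR (1 XOR NOT 1))) -> 1
  row 22 [10110]: (((NOT 1 OR 0) OR (0 IMPLIES NOT 0)) OR (0 OR (1 XOR NOT 0))) -> 1
  row 23 [10111]: (((NOT 1 OR 0) OR (0 IMPLIES NOT 1)) OR (1 OR (1 XOR NOT 1))) -> 1
  row 24 [11000]: (((NOT 0 OR 1) OR (1 IMPLIES NOT 0)) OR (0 OR (1 XOR NOT 0))) -> 1
  row 25 [11001]: (((NOT 0 OR 1) OR (1 IMPLIES NOT 1)) OR (1 OR (1 XOR NOT 1))) -> 1
  row 26 [11010]: (((NOT 1 OR 1) OR (1 IMPLIES NOT 0)) OR (0 OR (1 XOR NOT 0))) -> 1
  row 27 [11011]: (((NOT 1 OR 1) OR (1 IMPLIES NOT 1)) OR (1 OR (1 XOR NOT 1))) -> 1
  row 28 [11100]: (((NOT 0 OR 1) OR (1 IMPLIES NOT 0)) OR (0 OR (1 XOR NOT 0))) -> 1
  row 29 [11101]: (((NOT 0 OR 1) OR (1 IMPLIES NOT 1)) OR (1 OR (1 XOR NOT 1))) -> 1
  row 30 [11110]: (((NOT 1 OR 1) OR (1 IMPLIES NOT 0)) OR (0 OR (1 XOR NOT 0))) -> 1
  row 31 [11111]: (((NOT 1 OR 1) OR (1 IMPLIES NOT 1)) OR (1 OR (1 XOR NOT 1))) -> 1
Full result column, 8 rows per line (x1,x2 fixed per line; x3,x4,x5 runs 000..111 left to right):
  rows 0-7 [x1,x2=00]: 11111111  (ones: 8)
  rows 8-15 [x1,x2=01]: 11111111  (ones: 8)
  rows 16-23 [x1,x2=10]: 11111111  (ones: 8)
  rows 24-31 [x1,x2=11]: 11111111  (ones: 8)
Count of 1-rows = 8+8+8+8 = 32

32


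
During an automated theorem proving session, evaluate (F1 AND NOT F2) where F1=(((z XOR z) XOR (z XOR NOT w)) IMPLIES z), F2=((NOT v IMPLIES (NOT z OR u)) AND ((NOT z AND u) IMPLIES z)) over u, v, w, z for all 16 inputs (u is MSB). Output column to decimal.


F1 = (((z XOR z) XOR (z XOR NOT w)) IMPLIES z)
F2 = ((NOT v IMPLIES (NOT z OR u)) AND ((NOT z AND u) IMPLIES z))
Counterexample to F1=>F2 is where F1=1 and F2=0.
Evaluate each row (bits = u,v,w,z, MSB first):
  row 0 [0000]: F1=0 F2=1 -> F1&~F2 -> 0
  row 1 [0001]: F1=1 F2=0 -> F1&~F2 -> 1
  row 2 [0010]: F1=1 F2=1 -> F1&~F2 -> 0
  row 3 [0011]: F1=1 F2=0 -> F1&~F2 -> 1
  row 4 [0100]: F1=0 F2=1 -> F1&~F2 -> 0
  row 5 [0101]: F1=1 F2=1 -> F1&~F2 -> 0
  row 6 [0110]: F1=1 F2=1 -> F1&~F2 -> 0
  row 7 [0111]: F1=1 F2=1 -> F1&~F2 -> 0
  row 8 [1000]: F1=0 F2=0 -> F1&~F2 -> 0
  row 9 [1001]: F1=1 F2=1 -> F1&~F2 -> 0
  row 10 [1010]: F1=1 F2=0 -> F1&~F2 -> 1
  row 11 [1011]: F1=1 F2=1 -> F1&~F2 -> 0
  row 12 [1100]: F1=0 F2=0 -> F1&~F2 -> 0
  row 13 [1101]: F1=1 F2=1 -> F1&~F2 -> 0
  row 14 [1110]: F1=1 F2=0 -> F1&~F2 -> 1
  row 15 [1111]: F1=1 F2=1 -> F1&~F2 -> 0
Full result column, 4 rows per line (u,v fixed per line; w,z runs 00..11 left to right):
  rows 0-3 [u,v=00]: 0101  = hex 5
  rows 4-7 [u,v=01]: 0000  = hex 0
  rows 8-11 [u,v=10]: 0010  = hex 2
  rows 12-15 [u,v=11]: 0010  = hex 2
Counterexample vector (row 0 .. row 15) = 0101000000100010
Output column grouped in 4s = 0101 0000 0010 0010 = 0x5022
Convert to decimal digit by digit (value = value*16 + digit):
  5 -> 5
  5*16 + 0 = 80
  80*16 + 2 = 1282
  1282*16 + 2 = 20514
Decimal = 20514

20514


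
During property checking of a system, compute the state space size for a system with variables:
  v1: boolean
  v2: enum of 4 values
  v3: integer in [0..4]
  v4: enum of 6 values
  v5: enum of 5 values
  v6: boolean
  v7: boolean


State space = product of domain sizes of all variables.
Domain sizes:
  v1 (boolean): 2
  v2 (enum of 4 values): 4
  v3 (integer in [0..4]): 5
  v4 (enum of 6 values): 6
  v5 (enum of 5 values): 5
  v6 (boolean): 2
  v7 (boolean): 2
Product = 2 * 4 * 5 * 6 * 5 * 2 * 2 = 4800

4800


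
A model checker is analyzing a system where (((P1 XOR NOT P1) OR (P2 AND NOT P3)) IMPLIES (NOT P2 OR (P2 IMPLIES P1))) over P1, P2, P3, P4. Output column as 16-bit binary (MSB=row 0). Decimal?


Formula: (((P1 XOR NOT P1) OR (P2 AND NOT P3)) IMPLIES (NOT P2 OR (P2 IMPLIES P1))) over P1, P2, P3, P4 (16 rows)
Evaluate each row (bits = P1,P2,P3,P4, MSB first):
  row 0 [0000]: (((0 XOR NOT 0) OR (0 AND NOT 0)) IMPLIES (NOT 0 OR (0 IMPLIES 0))) -> 1
  row 1 [0001]: (((0 XOR NOT 0) OR (0 AND NOT 0)) IMPLIES (NOT 0 OR (0 IMPLIES 0))) -> 1
  row 2 [0010]: (((0 XOR NOT 0) OR (0 AND NOT 1)) IMPLIES (NOT 0 OR (0 IMPLIES 0))) -> 1
  row 3 [0011]: (((0 XOR NOT 0) OR (0 AND NOT 1)) IMPLIES (NOT 0 OR (0 IMPLIES 0))) -> 1
  row 4 [0100]: (((0 XOR NOT 0) OR (1 AND NOT 0)) IMPLIES (NOT 1 OR (1 IMPLIES 0))) -> 0
  row 5 [0101]: (((0 XOR NOT 0) OR (1 AND NOT 0)) IMPLIES (NOT 1 OR (1 IMPLIES 0))) -> 0
  row 6 [0110]: (((0 XOR NOT 0) OR (1 AND NOT 1)) IMPLIES (NOT 1 OR (1 IMPLIES 0))) -> 0
  row 7 [0111]: (((0 XOR NOT 0) OR (1 AND NOT 1)) IMPLIES (NOT 1 OR (1 IMPLIES 0))) -> 0
  row 8 [1000]: (((1 XOR NOT 1) OR (0 AND NOT 0)) IMPLIES (NOT 0 OR (0 IMPLIES 1))) -> 1
  row 9 [1001]: (((1 XOR NOT 1) OR (0 AND NOT 0)) IMPLIES (NOT 0 OR (0 IMPLIES 1))) -> 1
  row 10 [1010]: (((1 XOR NOT 1) OR (0 AND NOT 1)) IMPLIES (NOT 0 OR (0 IMPLIES 1))) -> 1
  row 11 [1011]: (((1 XOR NOT 1) OR (0 AND NOT 1)) IMPLIES (NOT 0 OR (0 IMPLIES 1))) -> 1
  row 12 [1100]: (((1 XOR NOT 1) OR (1 AND NOT 0)) IMPLIES (NOT 1 OR (1 IMPLIES 1))) -> 1
  row 13 [1101]: (((1 XOR NOT 1) OR (1 AND NOT 0)) IMPLIES (NOT 1 OR (1 IMPLIES 1))) -> 1
  row 14 [1110]: (((1 XOR NOT 1) OR (1 AND NOT 1)) IMPLIES (NOT 1 OR (1 IMPLIES 1))) -> 1
  row 15 [1111]: (((1 XOR NOT 1) OR (1 AND NOT 1)) IMPLIES (NOT 1 OR (1 IMPLIES 1))) -> 1
Full result column, 4 rows per line (P1,P2 fixed per line; P3,P4 runs 00..11 left to right):
  rows 0-3 [P1,P2=00]: 1111  = hex F
  rows 4-7 [P1,P2=01]: 0000  = hex 0
  rows 8-11 [P1,P2=10]: 1111  = hex F
  rows 12-15 [P1,P2=11]: 1111  = hex F
Output column (row 0 .. row 15) = 1111000011111111
Output column grouped in 4s = 1111 0000 1111 1111 = 0xF0FF
Convert to decimal digit by digit (value = value*16 + digit):
  F -> 15
  15*16 + 0 = 240
  240*16 + 15 (F) = 3855
  3855*16 + 15 (F) = 61695
Decimal = 61695

61695


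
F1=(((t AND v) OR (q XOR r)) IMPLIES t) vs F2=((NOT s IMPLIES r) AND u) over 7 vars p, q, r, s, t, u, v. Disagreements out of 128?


F1 = (((t AND v) OR (q XOR r)) IMPLIES t)
F2 = ((NOT s IMPLIES r) AND u)
Evaluate both on each of 128 rows (bits = p,q,r,s,t,u,v):
  row 0 [0000000]: F1=1 F2=0 (differ) -> 1
  row 1 [0000001]: F1=1 F2=0 (differ) -> 1
  row 2 [0000010]: F1=1 F2=0 (differ) -> 1
  row 3 [0000011]: F1=1 F2=0 (differ) -> 1
  row 4 [0000100]: F1=1 F2=0 (differ) -> 1
  (every remaining row is evaluated the same way; all 128 results are listed next)
Full result column, 8 rows per line (p,q,r,s fixed per line; t,u,v runs 000..111 left to right):
  rows 0-7 [p,q,r,s=0000]: 11111111  (ones: 8)
  rows 8-15 [p,q,r,s=0001]: 11001100  (ones: 4)
  rows 16-23 [p,q,r,s=0010]: 00111100  (ones: 4)
  rows 24-31 [p,q,r,s=0011]: 00111100  (ones: 4)
  rows 32-39 [p,q,r,s=0100]: 00001111  (ones: 4)
  rows 40-47 [p,q,r,s=0101]: 00111100  (ones: 4)
  rows 48-55 [p,q,r,s=0110]: 11001100  (ones: 4)
  rows 56-63 [p,q,r,s=0111]: 11001100  (ones: 4)
  rows 64-71 [p,q,r,s=1000]: 11111111  (ones: 8)
  rows 72-79 [p,q,r,s=1001]: 11001100  (ones: 4)
  rows 80-87 [p,q,r,s=1010]: 00111100  (ones: 4)
  rows 88-95 [p,q,r,s=1011]: 00111100  (ones: 4)
  rows 96-103 [p,q,r,s=1100]: 00001111  (ones: 4)
  rows 104-111 [p,q,r,s=1101]: 00111100  (ones: 4)
  rows 112-119 [p,q,r,s=1110]: 11001100  (ones: 4)
  rows 120-127 [p,q,r,s=1111]: 11001100  (ones: 4)
Disagreements = 8+4+4+4+4+4+4+4+8+4+4+4+4+4+4+4 = 72

72


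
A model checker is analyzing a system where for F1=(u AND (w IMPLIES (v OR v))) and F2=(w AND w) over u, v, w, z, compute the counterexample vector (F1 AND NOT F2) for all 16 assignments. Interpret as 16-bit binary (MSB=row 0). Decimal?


F1 = (u AND (w IMPLIES (v OR v)))
F2 = (w AND w)
Counterexample to F1=>F2 is where F1=1 and F2=0.
Evaluate each row (bits = u,v,w,z, MSB first):
  row 0 [0000]: F1=0 F2=0 -> F1&~F2 -> 0
  row 1 [0001]: F1=0 F2=0 -> F1&~F2 -> 0
  row 2 [0010]: F1=0 F2=1 -> F1&~F2 -> 0
  row 3 [0011]: F1=0 F2=1 -> F1&~F2 -> 0
  row 4 [0100]: F1=0 F2=0 -> F1&~F2 -> 0
  row 5 [0101]: F1=0 F2=0 -> F1&~F2 -> 0
  row 6 [0110]: F1=0 F2=1 -> F1&~F2 -> 0
  row 7 [0111]: F1=0 F2=1 -> F1&~F2 -> 0
  row 8 [1000]: F1=1 F2=0 -> F1&~F2 -> 1
  row 9 [1001]: F1=1 F2=0 -> F1&~F2 -> 1
  row 10 [1010]: F1=0 F2=1 -> F1&~F2 -> 0
  row 11 [1011]: F1=0 F2=1 -> F1&~F2 -> 0
  row 12 [1100]: F1=1 F2=0 -> F1&~F2 -> 1
  row 13 [1101]: F1=1 F2=0 -> F1&~F2 -> 1
  row 14 [1110]: F1=1 F2=1 -> F1&~F2 -> 0
  row 15 [1111]: F1=1 F2=1 -> F1&~F2 -> 0
Full result column, 4 rows per line (u,v fixed per line; w,z runs 00..11 left to right):
  rows 0-3 [u,v=00]: 0000  = hex 0
  rows 4-7 [u,v=01]: 0000  = hex 0
  rows 8-11 [u,v=10]: 1100  = hex C
  rows 12-15 [u,v=11]: 1100  = hex C
Counterexample vector (row 0 .. row 15) = 0000000011001100
Output column grouped in 4s = 0000 0000 1100 1100 = 0x00CC
Convert to decimal digit by digit (value = value*16 + digit):
  0 -> 0
  0*16 + 0 = 0
  0*16 + 12 (C) = 12
  12*16 + 12 (C) = 204
Decimal = 204

204


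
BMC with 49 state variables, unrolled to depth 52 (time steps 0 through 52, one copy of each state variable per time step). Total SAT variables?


BMC unrolls to depth k, creating one copy of each state var for steps 0..k.
Step count = 52 + 1 = 53 (steps 0 through 52)
Vars per step = 49
Total = 49 * 53 = 2597

2597


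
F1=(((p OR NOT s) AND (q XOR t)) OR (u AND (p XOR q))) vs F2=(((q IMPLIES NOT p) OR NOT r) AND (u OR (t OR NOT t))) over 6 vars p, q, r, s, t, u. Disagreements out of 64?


F1 = (((p OR NOT s) AND (q XOR t)) OR (u AND (p XOR q)))
F2 = (((q IMPLIES NOT p) OR NOT r) AND (u OR (t OR NOT t)))
Evaluate both on each of 64 rows (bits = p,q,r,s,t,u):
  row 0 [000000]: F1=0 F2=1 (differ) -> 1
  row 1 [000001]: F1=0 F2=1 (differ) -> 1
  row 2 [000010]: F1=1 F2=1 -> 0
  row 3 [000011]: F1=1 F2=1 -> 0
  row 4 [000100]: F1=0 F2=1 (differ) -> 1
  (every remaining row is evaluated the same way; all 64 results are listed next)
Full result column, 8 rows per line (p,q,r fixed per line; s,t,u runs 000..111 left to right):
  rows 0-7 [p,q,r=000]: 11001111  (ones: 6)
  rows 8-15 [p,q,r=001]: 11001111  (ones: 6)
  rows 16-23 [p,q,r=010]: 00101010  (ones: 3)
  rows 24-31 [p,q,r=011]: 00101010  (ones: 3)
  rows 32-39 [p,q,r=100]: 10001000  (ones: 2)
  rows 40-47 [p,q,r=101]: 10001000  (ones: 2)
  rows 48-55 [p,q,r=110]: 00110011  (ones: 4)
  rows 56-63 [p,q,r=111]: 11001100  (ones: 4)
Disagreements = 6+6+3+3+2+2+4+4 = 30

30


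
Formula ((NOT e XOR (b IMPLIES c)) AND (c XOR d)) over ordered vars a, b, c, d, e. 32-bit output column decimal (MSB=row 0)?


Formula: ((NOT e XOR (b IMPLIES c)) AND (c XOR d)) over a, b, c, d, e (32 rows)
Evaluate each row (bits = a,b,c,d,e, MSB first):
  row 0 [00000]: ((NOT 0 XOR (0 IMPLIES 0)) AND (0 XOR 0)) -> 0
  row 1 [00001]: ((NOT 1 XOR (0 IMPLIES 0)) AND (0 XOR 0)) -> 0
  row 2 [00010]: ((NOT 0 XOR (0 IMPLIES 0)) AND (0 XOR 1)) -> 0
  row 3 [00011]: ((NOT 1 XOR (0 IMPLIES 0)) AND (0 XOR 1)) -> 1
  row 4 [00100]: ((NOT 0 XOR (0 IMPLIES 1)) AND (1 XOR 0)) -> 0
  row 5 [00101]: ((NOT 1 XOR (0 IMPLIES 1)) AND (1 XOR 0)) -> 1
  row 6 [00110]: ((NOT 0 XOR (0 IMPLIES 1)) AND (1 XOR 1)) -> 0
  row 7 [00111]: ((NOT 1 XOR (0 IMPLIES 1)) AND (1 XOR 1)) -> 0
  row 8 [01000]: ((NOT 0 XOR (1 IMPLIES 0)) AND (0 XOR 0)) -> 0
  row 9 [01001]: ((NOT 1 XOR (1 IMPLIES 0)) AND (0 XOR 0)) -> 0
  row 10 [01010]: ((NOT 0 XOR (1 IMPLIES 0)) AND (0 XOR 1)) -> 1
  row 11 [01011]: ((NOT 1 XOR (1 IMPLIES 0)) AND (0 XOR 1)) -> 0
  row 12 [01100]: ((NOT 0 XOR (1 IMPLIES 1)) AND (1 XOR 0)) -> 0
  row 13 [01101]: ((NOT 1 XOR (1 IMPLIES 1)) AND (1 XOR 0)) -> 1
  row 14 [01110]: ((NOT 0 XOR (1 IMPLIES 1)) AND (1 XOR 1)) -> 0
  row 15 [01111]: ((NOT 1 XOR (1 IMPLIES 1)) AND (1 XOR 1)) -> 0
  row 16 [10000]: ((NOT 0 XOR (0 IMPLIES 0)) AND (0 XOR 0)) -> 0
  row 17 [10001]: ((NOT 1 XOR (0 IMPLIES 0)) AND (0 XOR 0)) -> 0
  row 18 [10010]: ((NOT 0 XOR (0 IMPLIES 0)) AND (0 XOR 1)) -> 0
  row 19 [10011]: ((NOT 1 XOR (0 IMPLIES 0)) AND (0 XOR 1)) -> 1
  row 20 [10100]: ((NOT 0 XOR (0 IMPLIES 1)) AND (1 XOR 0)) -> 0
  row 21 [10101]: ((NOT 1 XOR (0 IMPLIES 1)) AND (1 XOR 0)) -> 1
  row 22 [10110]: ((NOT 0 XOR (0 IMPLIES 1)) AND (1 XOR 1)) -> 0
  row 23 [10111]: ((NOT 1 XOR (0 IMPLIES 1)) AND (1 XOR 1)) -> 0
  row 24 [11000]: ((NOT 0 XOR (1 IMPLIES 0)) AND (0 XOR 0)) -> 0
  row 25 [11001]: ((NOT 1 XOR (1 IMPLIES 0)) AND (0 XOR 0)) -> 0
  row 26 [11010]: ((NOT 0 XOR (1 IMPLIES 0)) AND (0 XOR 1)) -> 1
  row 27 [11011]: ((NOT 1 XOR (1 IMPLIES 0)) AND (0 XOR 1)) -> 0
  row 28 [11100]: ((NOT 0 XOR (1 IMPLIES 1)) AND (1 XOR 0)) -> 0
  row 29 [11101]: ((NOT 1 XOR (1 IMPLIES 1)) AND (1 XOR 0)) -> 1
  row 30 [11110]: ((NOT 0 XOR (1 IMPLIES 1)) AND (1 XOR 1)) -> 0
  row 31 [11111]: ((NOT 1 XOR (1 IMPLIES 1)) AND (1 XOR 1)) -> 0
Full result column, 4 rows per line (a,b,c fixed per line; d,e runs 00..11 left to right):
  rows 0-3 [a,b,c=000]: 0001  = hex 1
  rows 4-7 [a,b,c=001]: 0100  = hex 4
  rows 8-11 [a,b,c=010]: 0010  = hex 2
  rows 12-15 [a,b,c=011]: 0100  = hex 4
  rows 16-19 [a,b,c=100]: 0001  = hex 1
  rows 20-23 [a,b,c=101]: 0100  = hex 4
  rows 24-27 [a,b,c=110]: 0010  = hex 2
  rows 28-31 [a,b,c=111]: 0100  = hex 4
Output column (row 0 .. row 31) = 00010100001001000001010000100100
Output column grouped in 4s = 0001 0100 0010 0100 0001 0100 0010 0100 = 0x14241424
Convert to decimal digit by digit (value = value*16 + digit):
  1 -> 1
  1*16 + 4 = 20
  20*16 + 2 = 322
  322*16 + 4 = 5156
  5156*16 + 1 = 82497
  82497*16 + 4 = 1319956
  1319956*16 + 2 = 21119298
  21119298*16 + 4 = 337908772
Decimal = 337908772

337908772


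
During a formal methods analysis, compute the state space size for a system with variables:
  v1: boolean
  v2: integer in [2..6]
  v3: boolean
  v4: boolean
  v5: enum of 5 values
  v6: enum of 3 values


State space = product of domain sizes of all variables.
Domain sizes:
  v1 (boolean): 2
  v2 (integer in [2..6]): 5
  v3 (boolean): 2
  v4 (boolean): 2
  v5 (enum of 5 values): 5
  v6 (enum of 3 values): 3
Product = 2 * 5 * 2 * 2 * 5 * 3 = 600

600


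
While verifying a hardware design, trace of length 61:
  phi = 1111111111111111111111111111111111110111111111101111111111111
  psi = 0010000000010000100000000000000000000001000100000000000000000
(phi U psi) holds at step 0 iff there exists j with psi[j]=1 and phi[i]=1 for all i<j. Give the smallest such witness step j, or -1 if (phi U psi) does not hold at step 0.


(phi U psi) at 0: need smallest j with psi[j]=1 and phi[i]=1 for all i in [0,j).
Scan from step 0:
  step 0: phi=1, psi=0 -> continue
  step 1: phi=1, psi=0 -> continue
  step 2: psi=1 and phi held for [0,2) -> witness found
Witness step = 2

2


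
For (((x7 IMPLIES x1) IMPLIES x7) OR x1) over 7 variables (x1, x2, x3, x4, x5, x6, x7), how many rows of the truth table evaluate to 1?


Formula: (((x7 IMPLIES x1) IMPLIES x7) OR x1) over 7 vars (128 rows)
Evaluate each row (x1, x2, x3, x4, x5, x6, x7 as bits, MSB first):
  row 0 [0000000]: (((0 IMPLIES 0) IMPLIES 0) OR 0) -> 0
  row 1 [0000001]: (((1 IMPLIES 0) IMPLIES 1) OR 0) -> 1
  row 2 [0000010]: (((0 IMPLIES 0) IMPLIES 0) OR 0) -> 0
  row 3 [0000011]: (((1 IMPLIES 0) IMPLIES 1) OR 0) -> 1
  row 4 [0000100]: (((0 IMPLIES 0) IMPLIES 0) OR 0) -> 0
  (every remaining row is evaluated the same way; all 128 results are listed next)
Full result column, 8 rows per line (x1,x2,x3,x4 fixed per line; x5,x6,x7 runs 000..111 left to right):
  rows 0-7 [x1,x2,x3,x4=0000]: 01010101  (ones: 4)
  rows 8-15 [x1,x2,x3,x4=0001]: 01010101  (ones: 4)
  rows 16-23 [x1,x2,x3,x4=0010]: 01010101  (ones: 4)
  rows 24-31 [x1,x2,x3,x4=0011]: 01010101  (ones: 4)
  rows 32-39 [x1,x2,x3,x4=0100]: 01010101  (ones: 4)
  rows 40-47 [x1,x2,x3,x4=0101]: 01010101  (ones: 4)
  rows 48-55 [x1,x2,x3,x4=0110]: 01010101  (ones: 4)
  rows 56-63 [x1,x2,x3,x4=0111]: 01010101  (ones: 4)
  rows 64-71 [x1,x2,x3,x4=1000]: 11111111  (ones: 8)
  rows 72-79 [x1,x2,x3,x4=1001]: 11111111  (ones: 8)
  rows 80-87 [x1,x2,x3,x4=1010]: 11111111  (ones: 8)
  rows 88-95 [x1,x2,x3,x4=1011]: 11111111  (ones: 8)
  rows 96-103 [x1,x2,x3,x4=1100]: 11111111  (ones: 8)
  rows 104-111 [x1,x2,x3,x4=1101]: 11111111  (ones: 8)
  rows 112-119 [x1,x2,x3,x4=1110]: 11111111  (ones: 8)
  rows 120-127 [x1,x2,x3,x4=1111]: 11111111  (ones: 8)
Count of 1-rows = 4+4+4+4+4+4+4+4+8+8+8+8+8+8+8+8 = 96

96


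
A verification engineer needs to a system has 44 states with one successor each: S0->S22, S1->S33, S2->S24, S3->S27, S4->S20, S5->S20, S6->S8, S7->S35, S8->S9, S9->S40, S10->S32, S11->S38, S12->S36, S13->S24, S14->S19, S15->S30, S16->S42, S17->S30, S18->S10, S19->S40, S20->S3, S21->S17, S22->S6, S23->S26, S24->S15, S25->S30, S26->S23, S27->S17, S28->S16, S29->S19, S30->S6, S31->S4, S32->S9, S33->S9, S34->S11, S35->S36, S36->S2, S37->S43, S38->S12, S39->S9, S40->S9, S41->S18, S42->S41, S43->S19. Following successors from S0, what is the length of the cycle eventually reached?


Trace from S0 until a state repeats:
  S0 -> S22 -> S6 -> S8 -> S9 -> S40 -> S9
S9 first seen at step 4, revisited at step 6.
Cycle length = 6 - 4 = 2

2


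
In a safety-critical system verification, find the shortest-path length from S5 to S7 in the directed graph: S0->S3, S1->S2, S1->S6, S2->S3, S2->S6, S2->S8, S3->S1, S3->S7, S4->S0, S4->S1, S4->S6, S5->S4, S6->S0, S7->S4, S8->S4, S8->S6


BFS layer-by-layer from S5:
  dist 0: {S5}
  dist 1: {S4}
  dist 2: {S0, S1, S6}
  dist 3: {S2, S3}
  dist 4: {S7, S8}
  -> S7 reached at distance 4
Shortest path length = 4

4


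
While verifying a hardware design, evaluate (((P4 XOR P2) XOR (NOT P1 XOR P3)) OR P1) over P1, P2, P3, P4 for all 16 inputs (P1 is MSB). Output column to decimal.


Formula: (((P4 XOR P2) XOR (NOT P1 XOR P3)) OR P1) over P1, P2, P3, P4 (16 rows)
Evaluate each row (bits = P1,P2,P3,P4, MSB first):
  row 0 [0000]: (((0 XOR 0) XOR (NOT 0 XOR 0)) OR 0) -> 1
  row 1 [0001]: (((1 XOR 0) XOR (NOT 0 XOR 0)) OR 0) -> 0
  row 2 [0010]: (((0 XOR 0) XOR (NOT 0 XOR 1)) OR 0) -> 0
  row 3 [0011]: (((1 XOR 0) XOR (NOT 0 XOR 1)) OR 0) -> 1
  row 4 [0100]: (((0 XOR 1) XOR (NOT 0 XOR 0)) OR 0) -> 0
  row 5 [0101]: (((1 XOR 1) XOR (NOT 0 XOR 0)) OR 0) -> 1
  row 6 [0110]: (((0 XOR 1) XOR (NOT 0 XOR 1)) OR 0) -> 1
  row 7 [0111]: (((1 XOR 1) XOR (NOT 0 XOR 1)) OR 0) -> 0
  row 8 [1000]: (((0 XOR 0) XOR (NOT 1 XOR 0)) OR 1) -> 1
  row 9 [1001]: (((1 XOR 0) XOR (NOT 1 XOR 0)) OR 1) -> 1
  row 10 [1010]: (((0 XOR 0) XOR (NOT 1 XOR 1)) OR 1) -> 1
  row 11 [1011]: (((1 XOR 0) XOR (NOT 1 XOR 1)) OR 1) -> 1
  row 12 [1100]: (((0 XOR 1) XOR (NOT 1 XOR 0)) OR 1) -> 1
  row 13 [1101]: (((1 XOR 1) XOR (NOT 1 XOR 0)) OR 1) -> 1
  row 14 [1110]: (((0 XOR 1) XOR (NOT 1 XOR 1)) OR 1) -> 1
  row 15 [1111]: (((1 XOR 1) XOR (NOT 1 XOR 1)) OR 1) -> 1
Full result column, 4 rows per line (P1,P2 fixed per line; P3,P4 runs 00..11 left to right):
  rows 0-3 [P1,P2=00]: 1001  = hex 9
  rows 4-7 [P1,P2=01]: 0110  = hex 6
  rows 8-11 [P1,P2=10]: 1111  = hex F
  rows 12-15 [P1,P2=11]: 1111  = hex F
Output column (row 0 .. row 15) = 1001011011111111
Output column grouped in 4s = 1001 0110 1111 1111 = 0x96FF
Convert to decimal digit by digit (value = value*16 + digit):
  9 -> 9
  9*16 + 6 = 150
  150*16 + 15 (F) = 2415
  2415*16 + 15 (F) = 38655
Decimal = 38655

38655
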